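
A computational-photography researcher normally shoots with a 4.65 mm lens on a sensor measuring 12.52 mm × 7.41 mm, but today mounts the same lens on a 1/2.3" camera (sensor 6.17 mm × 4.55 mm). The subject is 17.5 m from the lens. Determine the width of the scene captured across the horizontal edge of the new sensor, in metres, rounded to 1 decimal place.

The focal length stays 4.65 mm; the relevant sensor dimension is now w = 6.17 mm. Object distance dₒ = 17.5 m = 17500 mm.
Thin-lens field width W = w·(dₒ − f)/f = 6.17 × (17500 − 4.65)/4.65 ≈ 23214.260 mm = 23.2143 m.

23.2 m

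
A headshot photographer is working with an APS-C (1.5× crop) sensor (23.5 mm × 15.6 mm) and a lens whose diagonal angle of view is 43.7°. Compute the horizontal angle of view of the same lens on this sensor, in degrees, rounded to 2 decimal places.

36.95°

Sensor diagonal = √(23.5² + 15.6²) = √795.6100 ≈ 28.2066 mm.
From the diagonal AOV: f = 28.2066 / (2·tan(21.85°)) = 28.2066 / 0.80197 ≈ 35.1717 mm.
Horizontal AOV = 2·arctan(23.5 / (2 × 35.1717)) = 2·arctan(0.33408) ≈ 36.9464°.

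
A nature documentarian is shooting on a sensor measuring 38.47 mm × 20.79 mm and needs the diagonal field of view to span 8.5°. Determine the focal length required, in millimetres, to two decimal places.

294.22 mm

Sensor diagonal = √(38.47² + 20.79²) = √1912.1650 ≈ 43.7283 mm.
From α = 2·arctan(d/2f) we get f = d / (2·tan(α/2)).
With d = 43.7283 mm and α/2 = 4.25°, tan(α/2) ≈ 0.07431, so f ≈ 43.7283 / 0.14863 ≈ 294.2177 mm.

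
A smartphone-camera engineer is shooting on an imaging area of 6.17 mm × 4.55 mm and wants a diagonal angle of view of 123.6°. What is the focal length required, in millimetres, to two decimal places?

Sensor diagonal = √(6.17² + 4.55²) = √58.7714 ≈ 7.6663 mm.
From α = 2·arctan(d/2f) we get f = d / (2·tan(α/2)).
With d = 7.6663 mm and α/2 = 61.8°, tan(α/2) ≈ 1.86499, so f ≈ 7.6663 / 3.72998 ≈ 2.0553 mm.

2.06 mm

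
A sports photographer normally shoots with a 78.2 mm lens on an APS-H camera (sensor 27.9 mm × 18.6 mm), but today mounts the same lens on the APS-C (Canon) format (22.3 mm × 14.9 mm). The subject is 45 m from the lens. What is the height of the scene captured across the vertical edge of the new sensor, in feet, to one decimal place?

The focal length stays 78.2 mm; the relevant sensor dimension is now h = 14.9 mm. Object distance dₒ = 45 m = 45000 mm.
Thin-lens field height W = h·(dₒ − f)/f = 14.9 × (45000 − 78.2)/78.2 ≈ 8559.269 mm = 8559.269/304.8 ft = 28.0816 ft.

28.1 ft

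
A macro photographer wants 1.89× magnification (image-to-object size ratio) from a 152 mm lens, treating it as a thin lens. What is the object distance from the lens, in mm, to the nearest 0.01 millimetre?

232.42 mm

With m = dᵢ/dₒ and 1/f = 1/dₒ + 1/dᵢ, substituting dᵢ = m·dₒ gives 1/f = (1 + 1/m)/dₒ, hence dₒ = f·(1 + 1/m).
dₒ = 152 × (1 + 1/1.89) = 152 × 1.52910 ≈ 232.423 mm.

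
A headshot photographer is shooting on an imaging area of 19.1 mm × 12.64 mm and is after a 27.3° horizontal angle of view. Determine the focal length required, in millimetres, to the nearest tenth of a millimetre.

From α = 2·arctan(w/2f) we get f = w / (2·tan(α/2)).
With w = 19.1 mm and α/2 = 13.65°, tan(α/2) ≈ 0.24285, so f ≈ 19.1 / 0.48570 ≈ 39.3248 mm.

39.3 mm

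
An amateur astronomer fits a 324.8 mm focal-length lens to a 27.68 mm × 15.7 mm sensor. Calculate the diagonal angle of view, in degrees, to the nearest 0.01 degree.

5.61°

Sensor diagonal = √(27.68² + 15.7²) = √1012.6724 ≈ 31.8225 mm.
Angle of view α = 2·arctan(d/2f) with d = 31.8225 mm and f = 324.8 mm.
d/2f = 0.04899; arctan(0.04899) ≈ 2.8046°, so α ≈ 5.6091°.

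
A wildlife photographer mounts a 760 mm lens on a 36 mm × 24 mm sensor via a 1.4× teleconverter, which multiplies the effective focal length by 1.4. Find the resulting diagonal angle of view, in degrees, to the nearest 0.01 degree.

2.33°

Effective focal length f = 760 × 1.4 = 1064 mm.
Sensor diagonal = √(36² + 24²) = √1872.0000 ≈ 43.2666 mm.
α = 2·arctan(43.267 / (2 × 1064)) = 2·arctan(0.02033) ≈ 2.3296°.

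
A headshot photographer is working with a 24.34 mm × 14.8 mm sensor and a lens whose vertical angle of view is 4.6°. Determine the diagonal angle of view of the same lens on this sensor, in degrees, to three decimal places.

8.841°

From the vertical AOV: f = 14.8 / (2·tan(2.3°)) = 14.8 / 0.08033 ≈ 184.2439 mm.
Sensor diagonal = √(24.34² + 14.8²) = √811.4756 ≈ 28.4864 mm.
Diagonal AOV = 2·arctan(28.4864 / (2 × 184.2439)) = 2·arctan(0.07731) ≈ 8.8411°.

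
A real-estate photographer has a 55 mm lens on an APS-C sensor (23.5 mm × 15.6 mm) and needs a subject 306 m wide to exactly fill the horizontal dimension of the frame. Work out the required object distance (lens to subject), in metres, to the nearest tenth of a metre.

716.2 m

W: 306 m = 306000 mm.
Magnification m = w/W = dᵢ/dₒ; combined with 1/f = 1/dₒ + 1/dᵢ this gives dₒ = f·(1 + W/w).
dₒ = 55 mm × (1 + 306000/23.5) = 55 × 13022.2766 ≈ 716225.213 mm = 716.225 m.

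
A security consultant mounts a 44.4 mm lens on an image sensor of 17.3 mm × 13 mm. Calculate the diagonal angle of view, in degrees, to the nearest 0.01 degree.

27.39°

Sensor diagonal = √(17.3² + 13²) = √468.2900 ≈ 21.6400 mm.
Angle of view α = 2·arctan(d/2f) with d = 21.6400 mm and f = 44.4 mm.
d/2f = 0.24369; arctan(0.24369) ≈ 13.6957°, so α ≈ 27.3914°.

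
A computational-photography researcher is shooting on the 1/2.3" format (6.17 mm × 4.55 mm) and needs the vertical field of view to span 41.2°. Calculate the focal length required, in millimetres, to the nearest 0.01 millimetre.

From α = 2·arctan(h/2f) we get f = h / (2·tan(α/2)).
With h = 4.55 mm and α/2 = 20.6°, tan(α/2) ≈ 0.37588, so f ≈ 4.55 / 0.75175 ≈ 6.0525 mm.

6.05 mm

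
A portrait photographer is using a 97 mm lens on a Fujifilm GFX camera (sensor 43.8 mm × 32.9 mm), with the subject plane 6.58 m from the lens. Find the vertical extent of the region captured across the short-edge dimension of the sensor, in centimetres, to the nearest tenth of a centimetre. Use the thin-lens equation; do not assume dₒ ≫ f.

dₒ: 6.58 m = 6580 mm.
Similar triangles through the lens centre give W/dₒ = h/dᵢ; with 1/f = 1/dₒ + 1/dᵢ this gives W = h·(dₒ − f)/f.
W = 32.9 mm × (6580 − 97) / 97 = 32.9 × 66.8351 ≈ 2198.873 mm = 219.887 cm.

219.9 cm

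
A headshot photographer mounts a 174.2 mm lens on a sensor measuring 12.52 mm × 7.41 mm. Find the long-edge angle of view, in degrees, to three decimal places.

Angle of view α = 2·arctan(w/2f) with w = 12.52 mm and f = 174.2 mm.
w/2f = 0.03594; arctan(0.03594) ≈ 2.0581°, so α ≈ 4.1162°.

4.116°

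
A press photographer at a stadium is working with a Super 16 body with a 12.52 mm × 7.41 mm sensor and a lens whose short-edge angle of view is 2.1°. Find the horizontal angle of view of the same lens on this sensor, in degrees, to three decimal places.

From the short-edge AOV: f = 7.41 / (2·tan(1.05°)) = 7.41 / 0.03666 ≈ 202.1496 mm.
Horizontal AOV = 2·arctan(12.52 / (2 × 202.1496)) = 2·arctan(0.03097) ≈ 3.5474°.

3.547°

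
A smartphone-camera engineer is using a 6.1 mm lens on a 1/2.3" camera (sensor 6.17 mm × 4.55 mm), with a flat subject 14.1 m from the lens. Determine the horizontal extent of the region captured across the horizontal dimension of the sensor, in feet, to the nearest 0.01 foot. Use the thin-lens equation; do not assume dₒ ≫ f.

46.77 ft

dₒ: 14.1 m = 14100 mm.
Similar triangles through the lens centre give W/dₒ = w/dᵢ; with 1/f = 1/dₒ + 1/dᵢ this gives W = w·(dₒ − f)/f.
W = 6.17 mm × (14100 − 6.1) / 6.1 = 6.17 × 2310.4754 ≈ 14255.633 mm = 14255.633/304.8 ft = 46.7705 ft.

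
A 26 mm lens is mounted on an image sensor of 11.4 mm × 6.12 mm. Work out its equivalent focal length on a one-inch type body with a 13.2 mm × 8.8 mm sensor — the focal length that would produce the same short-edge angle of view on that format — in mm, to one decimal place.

Equal angle of view means equal height/f ratio, so f₂ = f₁ · (height₂/height₁) = 26 × 8.8/6.12.
f₂ = 26 × 1.43791 ≈ 37.386 mm.

37.4 mm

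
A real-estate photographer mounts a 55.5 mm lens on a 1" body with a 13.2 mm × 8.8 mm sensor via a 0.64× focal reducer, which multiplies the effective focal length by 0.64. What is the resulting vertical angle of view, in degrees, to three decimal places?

Effective focal length f = 55.5 × 0.64 = 35.52 mm.
α = 2·arctan(8.8 / (2 × 35.52)) = 2·arctan(0.12387) ≈ 14.1230°.

14.123°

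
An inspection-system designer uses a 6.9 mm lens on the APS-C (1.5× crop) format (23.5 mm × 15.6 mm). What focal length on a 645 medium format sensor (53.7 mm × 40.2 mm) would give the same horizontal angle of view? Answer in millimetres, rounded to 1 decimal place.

Equal angle of view means equal width/f ratio, so f₂ = f₁ · (width₂/width₁) = 6.9 × 53.7/23.5.
f₂ = 6.9 × 2.28511 ≈ 15.767 mm.

15.8 mm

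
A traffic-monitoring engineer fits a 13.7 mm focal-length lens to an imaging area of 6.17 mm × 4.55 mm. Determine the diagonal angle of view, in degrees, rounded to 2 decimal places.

31.26°

Sensor diagonal = √(6.17² + 4.55²) = √58.7714 ≈ 7.6663 mm.
Angle of view α = 2·arctan(d/2f) with d = 7.6663 mm and f = 13.7 mm.
d/2f = 0.27979; arctan(0.27979) ≈ 15.6311°, so α ≈ 31.2622°.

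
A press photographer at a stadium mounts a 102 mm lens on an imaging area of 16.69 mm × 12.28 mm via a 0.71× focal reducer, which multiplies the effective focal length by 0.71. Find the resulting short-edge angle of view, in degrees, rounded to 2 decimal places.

9.69°

Effective focal length f = 102 × 0.71 = 72.42 mm.
α = 2·arctan(12.28 / (2 × 72.42)) = 2·arctan(0.08478) ≈ 9.6923°.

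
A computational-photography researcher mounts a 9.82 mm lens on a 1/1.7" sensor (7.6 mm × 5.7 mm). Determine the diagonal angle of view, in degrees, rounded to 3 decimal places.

Sensor diagonal = √(7.6² + 5.7²) = √90.2500 ≈ 9.5000 mm.
Angle of view α = 2·arctan(d/2f) with d = 9.5000 mm and f = 9.82 mm.
d/2f = 0.48371; arctan(0.48371) ≈ 25.8134°, so α ≈ 51.6267°.

51.627°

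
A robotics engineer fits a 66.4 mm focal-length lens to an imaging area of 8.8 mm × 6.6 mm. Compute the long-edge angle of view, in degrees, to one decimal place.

7.6°

Angle of view α = 2·arctan(w/2f) with w = 8.8 mm and f = 66.4 mm.
w/2f = 0.06627; arctan(0.06627) ≈ 3.7912°, so α ≈ 7.5823°.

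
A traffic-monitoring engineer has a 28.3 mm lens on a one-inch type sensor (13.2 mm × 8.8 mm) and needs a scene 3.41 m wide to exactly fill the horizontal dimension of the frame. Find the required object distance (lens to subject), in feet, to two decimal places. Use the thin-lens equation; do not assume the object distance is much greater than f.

W: 3.41 m = 3410 mm.
Magnification m = w/W = dᵢ/dₒ; combined with 1/f = 1/dₒ + 1/dᵢ this gives dₒ = f·(1 + W/w).
dₒ = 28.3 mm × (1 + 3410/13.2) = 28.3 × 259.3333 ≈ 7339.133 mm = 7339.133/304.8 ft = 24.0785 ft.

24.08 ft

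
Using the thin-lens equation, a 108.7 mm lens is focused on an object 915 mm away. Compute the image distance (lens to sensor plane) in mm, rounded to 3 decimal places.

1/dᵢ = 1/f − 1/dₒ = 1/108.7 − 1/915 = 0.0081067 mm⁻¹.
dᵢ = 1/0.0081067 ≈ 123.3542 mm.

123.354 mm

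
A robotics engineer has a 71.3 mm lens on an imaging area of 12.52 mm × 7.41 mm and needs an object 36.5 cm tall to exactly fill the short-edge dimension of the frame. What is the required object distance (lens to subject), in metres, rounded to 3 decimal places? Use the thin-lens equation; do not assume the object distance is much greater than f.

3.583 m

W: 36.5 cm = 365 mm.
Magnification m = h/W = dᵢ/dₒ; combined with 1/f = 1/dₒ + 1/dᵢ this gives dₒ = f·(1 + W/h).
dₒ = 71.3 mm × (1 + 365/7.41) = 71.3 × 50.2578 ≈ 3583.378 mm = 3.58338 m.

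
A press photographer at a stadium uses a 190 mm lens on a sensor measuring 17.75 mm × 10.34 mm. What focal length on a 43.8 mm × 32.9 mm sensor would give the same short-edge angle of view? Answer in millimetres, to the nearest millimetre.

605 mm

Equal angle of view means equal height/f ratio, so f₂ = f₁ · (height₂/height₁) = 190 × 32.9/10.34.
f₂ = 190 × 3.18182 ≈ 604.545 mm.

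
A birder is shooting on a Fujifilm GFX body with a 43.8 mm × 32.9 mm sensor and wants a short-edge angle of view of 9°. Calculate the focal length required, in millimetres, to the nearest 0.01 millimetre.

209.02 mm

From α = 2·arctan(h/2f) we get f = h / (2·tan(α/2)).
With h = 32.9 mm and α/2 = 4.5°, tan(α/2) ≈ 0.07870, so f ≈ 32.9 / 0.15740 ≈ 209.0171 mm.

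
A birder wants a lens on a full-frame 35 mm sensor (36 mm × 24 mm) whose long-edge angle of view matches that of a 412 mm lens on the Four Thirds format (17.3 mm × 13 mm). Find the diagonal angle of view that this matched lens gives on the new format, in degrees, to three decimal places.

2.891°

Equal long-edge AOV ⇒ f₂ = f₁ · 36/17.3 = 412 × 2.08092 ≈ 857.3410 mm.
Sensor diagonal = √(36² + 24²) = √1872.0000 ≈ 43.2666 mm.
Diagonal AOV on the new format = 2·arctan(43.2666 / (2 × 857.3410)) = 2·arctan(0.02523) ≈ 2.8909°.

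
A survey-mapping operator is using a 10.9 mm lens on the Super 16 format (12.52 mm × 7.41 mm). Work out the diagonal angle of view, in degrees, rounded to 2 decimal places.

67.44°

Sensor diagonal = √(12.52² + 7.41²) = √211.6585 ≈ 14.5485 mm.
Angle of view α = 2·arctan(d/2f) with d = 14.5485 mm and f = 10.9 mm.
d/2f = 0.66736; arctan(0.66736) ≈ 33.7176°, so α ≈ 67.4353°.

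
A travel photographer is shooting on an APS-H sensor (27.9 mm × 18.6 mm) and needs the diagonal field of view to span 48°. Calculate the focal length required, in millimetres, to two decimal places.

37.66 mm

Sensor diagonal = √(27.9² + 18.6²) = √1124.3700 ≈ 33.5316 mm.
From α = 2·arctan(d/2f) we get f = d / (2·tan(α/2)).
With d = 33.5316 mm and α/2 = 24°, tan(α/2) ≈ 0.44523, so f ≈ 33.5316 / 0.89046 ≈ 37.6566 mm.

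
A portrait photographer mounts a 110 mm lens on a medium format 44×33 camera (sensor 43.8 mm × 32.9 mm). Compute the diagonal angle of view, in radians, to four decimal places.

0.4881 rad

Sensor diagonal = √(43.8² + 32.9²) = √3000.8500 ≈ 54.7800 mm.
Angle of view α = 2·arctan(d/2f) with d = 54.7800 mm and f = 110 mm.
d/2f = 0.24900; arctan(0.24900) ≈ 0.2440 rad, so α ≈ 0.4881 rad.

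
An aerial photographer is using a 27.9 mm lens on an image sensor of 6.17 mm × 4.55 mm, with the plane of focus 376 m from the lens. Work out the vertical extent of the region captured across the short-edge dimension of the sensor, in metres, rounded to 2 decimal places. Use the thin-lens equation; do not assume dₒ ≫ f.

61.31 m

dₒ: 376 m = 376000 mm.
Similar triangles through the lens centre give W/dₒ = h/dᵢ; with 1/f = 1/dₒ + 1/dᵢ this gives W = h·(dₒ − f)/f.
W = 4.55 mm × (376000 − 27.9) / 27.9 = 4.55 × 13475.7025 ≈ 61314.446 mm = 61.3144 m.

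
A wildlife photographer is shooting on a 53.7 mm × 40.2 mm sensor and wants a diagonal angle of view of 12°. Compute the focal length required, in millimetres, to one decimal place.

319.1 mm

Sensor diagonal = √(53.7² + 40.2²) = √4499.7300 ≈ 67.0800 mm.
From α = 2·arctan(d/2f) we get f = d / (2·tan(α/2)).
With d = 67.0800 mm and α/2 = 6°, tan(α/2) ≈ 0.10510, so f ≈ 67.0800 / 0.21021 ≈ 319.1119 mm.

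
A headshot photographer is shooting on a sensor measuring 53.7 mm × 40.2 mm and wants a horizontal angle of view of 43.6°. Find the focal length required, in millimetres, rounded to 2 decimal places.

67.13 mm

From α = 2·arctan(w/2f) we get f = w / (2·tan(α/2)).
With w = 53.7 mm and α/2 = 21.8°, tan(α/2) ≈ 0.39997, so f ≈ 53.7 / 0.79994 ≈ 67.1298 mm.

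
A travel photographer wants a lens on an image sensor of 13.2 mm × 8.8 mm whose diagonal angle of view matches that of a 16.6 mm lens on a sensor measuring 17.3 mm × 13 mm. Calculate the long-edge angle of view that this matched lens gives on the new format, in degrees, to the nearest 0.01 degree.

Sensor diagonal = √(17.3² + 13²) = √468.2900 ≈ 21.6400 mm.
Sensor diagonal = √(13.2² + 8.8²) = √251.6800 ≈ 15.8644 mm.
Equal diagonal AOV ⇒ f₂ = f₁ · 15.8644/21.6400 = 16.6 × 0.73311 ≈ 12.1696 mm.
Long-edge AOV on the new format = 2·arctan(13.2 / (2 × 12.1696)) = 2·arctan(0.54234) ≈ 56.9452°.

56.95°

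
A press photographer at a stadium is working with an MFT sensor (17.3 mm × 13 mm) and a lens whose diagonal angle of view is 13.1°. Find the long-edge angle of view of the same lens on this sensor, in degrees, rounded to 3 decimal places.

Sensor diagonal = √(17.3² + 13²) = √468.2900 ≈ 21.6400 mm.
From the diagonal AOV: f = 21.6400 / (2·tan(6.55°)) = 21.6400 / 0.22964 ≈ 94.2347 mm.
Long-edge AOV = 2·arctan(17.3 / (2 × 94.2347)) = 2·arctan(0.09179) ≈ 10.4892°.

10.489°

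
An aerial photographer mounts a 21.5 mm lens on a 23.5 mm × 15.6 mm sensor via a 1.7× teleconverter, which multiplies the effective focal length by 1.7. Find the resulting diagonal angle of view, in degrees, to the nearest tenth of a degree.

Effective focal length f = 21.5 × 1.7 = 36.55 mm.
Sensor diagonal = √(23.5² + 15.6²) = √795.6100 ≈ 28.2066 mm.
α = 2·arctan(28.207 / (2 × 36.55)) = 2·arctan(0.38586) ≈ 42.1995°.

42.2°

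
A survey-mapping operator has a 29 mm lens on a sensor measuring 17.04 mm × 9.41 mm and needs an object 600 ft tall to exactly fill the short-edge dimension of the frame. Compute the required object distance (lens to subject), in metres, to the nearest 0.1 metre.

W: 600 ft × 304.8 mm/ft = 182879.99 mm.
Magnification m = h/W = dᵢ/dₒ; combined with 1/f = 1/dₒ + 1/dᵢ this gives dₒ = f·(1 + W/h).
dₒ = 29 mm × (1 + 182880/9.41) = 29 × 19435.6434 ≈ 563633.658 mm = 563.634 m.

563.6 m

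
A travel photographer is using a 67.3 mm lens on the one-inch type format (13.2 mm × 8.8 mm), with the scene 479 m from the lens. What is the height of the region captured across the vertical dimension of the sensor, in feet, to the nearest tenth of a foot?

205.5 ft

dₒ: 479 m = 479000 mm.
Similar triangles through the lens centre give W/dₒ = h/dᵢ; with 1/f = 1/dₒ + 1/dᵢ this gives W = h·(dₒ − f)/f.
W = 8.8 mm × (479000 − 67.3) / 67.3 = 8.8 × 7116.3848 ≈ 62624.187 mm = 62624.187/304.8 ft = 205.46 ft.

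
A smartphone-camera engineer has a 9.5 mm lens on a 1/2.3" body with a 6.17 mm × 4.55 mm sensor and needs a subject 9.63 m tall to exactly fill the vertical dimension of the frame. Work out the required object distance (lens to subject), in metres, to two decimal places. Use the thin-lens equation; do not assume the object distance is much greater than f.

20.12 m

W: 9.63 m = 9630 mm.
Magnification m = h/W = dᵢ/dₒ; combined with 1/f = 1/dₒ + 1/dᵢ this gives dₒ = f·(1 + W/h).
dₒ = 9.5 mm × (1 + 9630/4.55) = 9.5 × 2117.4835 ≈ 20116.093 mm = 20.1161 m.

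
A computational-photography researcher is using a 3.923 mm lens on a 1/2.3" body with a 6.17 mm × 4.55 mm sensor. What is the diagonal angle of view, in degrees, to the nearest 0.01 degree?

Sensor diagonal = √(6.17² + 4.55²) = √58.7714 ≈ 7.6663 mm.
Angle of view α = 2·arctan(d/2f) with d = 7.6663 mm and f = 3.923 mm.
d/2f = 0.97709; arctan(0.97709) ≈ 44.3361°, so α ≈ 88.6722°.

88.67°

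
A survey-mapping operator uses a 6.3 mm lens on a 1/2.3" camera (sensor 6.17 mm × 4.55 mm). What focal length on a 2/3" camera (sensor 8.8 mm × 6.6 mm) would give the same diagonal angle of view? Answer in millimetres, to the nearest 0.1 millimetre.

Sensor diagonal = √(6.17² + 4.55²) = √58.7714 ≈ 7.6663 mm.
Sensor diagonal = √(8.8² + 6.6²) = √121.0000 ≈ 11.0000 mm.
Equal angle of view means equal diagonal/f ratio, so f₂ = f₁ · (diagonal₂/diagonal₁) = 6.3 × 11.0000/7.6663.
f₂ = 6.3 × 1.43486 ≈ 9.040 mm.

9.0 mm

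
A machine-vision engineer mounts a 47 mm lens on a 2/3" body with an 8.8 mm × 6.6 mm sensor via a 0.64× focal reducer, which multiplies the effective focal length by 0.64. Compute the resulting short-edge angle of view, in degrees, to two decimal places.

12.52°

Effective focal length f = 47 × 0.64 = 30.08 mm.
α = 2·arctan(6.6 / (2 × 30.08)) = 2·arctan(0.10971) ≈ 12.5215°.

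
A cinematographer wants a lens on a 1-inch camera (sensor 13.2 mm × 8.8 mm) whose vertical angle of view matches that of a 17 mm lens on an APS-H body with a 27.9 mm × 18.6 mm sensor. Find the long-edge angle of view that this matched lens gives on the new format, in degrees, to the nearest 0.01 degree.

78.74°

Equal vertical AOV ⇒ f₂ = f₁ · 8.8/18.6 = 17 × 0.47312 ≈ 8.0430 mm.
Long-edge AOV on the new format = 2·arctan(13.2 / (2 × 8.0430)) = 2·arctan(0.82059) ≈ 78.7438°.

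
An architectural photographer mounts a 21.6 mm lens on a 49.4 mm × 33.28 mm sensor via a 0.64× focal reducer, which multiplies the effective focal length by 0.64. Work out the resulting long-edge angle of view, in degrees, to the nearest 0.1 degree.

121.5°

Effective focal length f = 21.6 × 0.64 = 13.824 mm.
α = 2·arctan(49.4 / (2 × 13.824)) = 2·arctan(1.78675) ≈ 121.5306°.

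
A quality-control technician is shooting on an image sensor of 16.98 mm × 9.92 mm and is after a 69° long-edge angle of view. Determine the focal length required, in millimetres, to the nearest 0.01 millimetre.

From α = 2·arctan(w/2f) we get f = w / (2·tan(α/2)).
With w = 16.98 mm and α/2 = 34.5°, tan(α/2) ≈ 0.68728, so f ≈ 16.98 / 1.37456 ≈ 12.3530 mm.

12.35 mm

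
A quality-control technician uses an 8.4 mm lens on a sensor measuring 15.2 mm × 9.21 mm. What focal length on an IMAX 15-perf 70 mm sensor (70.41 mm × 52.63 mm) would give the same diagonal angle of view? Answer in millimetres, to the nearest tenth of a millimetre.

41.5 mm

Sensor diagonal = √(15.2² + 9.21²) = √315.8641 ≈ 17.7726 mm.
Sensor diagonal = √(70.41² + 52.63²) = √7727.4850 ≈ 87.9061 mm.
Equal angle of view means equal diagonal/f ratio, so f₂ = f₁ · (diagonal₂/diagonal₁) = 8.4 × 87.9061/17.7726.
f₂ = 8.4 × 4.94617 ≈ 41.548 mm.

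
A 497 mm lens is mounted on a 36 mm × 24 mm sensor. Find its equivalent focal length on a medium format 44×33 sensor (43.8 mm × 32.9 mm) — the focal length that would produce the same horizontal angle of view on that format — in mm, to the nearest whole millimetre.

Equal angle of view means equal width/f ratio, so f₂ = f₁ · (width₂/width₁) = 497 × 43.8/36.
f₂ = 497 × 1.21667 ≈ 604.683 mm.

605 mm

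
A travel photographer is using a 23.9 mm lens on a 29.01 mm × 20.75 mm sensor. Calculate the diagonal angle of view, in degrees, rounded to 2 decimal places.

73.46°

Sensor diagonal = √(29.01² + 20.75²) = √1272.1426 ≈ 35.6671 mm.
Angle of view α = 2·arctan(d/2f) with d = 35.6671 mm and f = 23.9 mm.
d/2f = 0.74617; arctan(0.74617) ≈ 36.7293°, so α ≈ 73.4587°.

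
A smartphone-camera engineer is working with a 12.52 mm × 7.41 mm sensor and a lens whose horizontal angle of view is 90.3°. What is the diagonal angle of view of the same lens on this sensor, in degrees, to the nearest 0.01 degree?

From the horizontal AOV: f = 12.52 / (2·tan(45.15°)) = 12.52 / 2.01050 ≈ 6.2273 mm.
Sensor diagonal = √(12.52² + 7.41²) = √211.6585 ≈ 14.5485 mm.
Diagonal AOV = 2·arctan(14.5485 / (2 × 6.2273)) = 2·arctan(1.16812) ≈ 98.8679°.

98.87°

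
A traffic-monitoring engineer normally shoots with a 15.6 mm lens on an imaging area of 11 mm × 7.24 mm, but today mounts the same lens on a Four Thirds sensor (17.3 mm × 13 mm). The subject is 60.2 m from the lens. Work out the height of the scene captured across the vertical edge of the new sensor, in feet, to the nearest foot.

The focal length stays 15.6 mm; the relevant sensor dimension is now h = 13 mm. Object distance dₒ = 60.2 m = 60200 mm.
Thin-lens field height W = h·(dₒ − f)/f = 13 × (60200 − 15.6)/15.6 ≈ 50153.667 mm = 50153.667/304.8 ft = 164.546 ft.

165 ft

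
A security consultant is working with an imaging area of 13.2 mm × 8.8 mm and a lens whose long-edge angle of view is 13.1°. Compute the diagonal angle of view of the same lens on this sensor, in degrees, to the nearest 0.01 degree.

15.71°

From the long-edge AOV: f = 13.2 / (2·tan(6.55°)) = 13.2 / 0.22964 ≈ 57.4814 mm.
Sensor diagonal = √(13.2² + 8.8²) = √251.6800 ≈ 15.8644 mm.
Diagonal AOV = 2·arctan(15.8644 / (2 × 57.4814)) = 2·arctan(0.13800) ≈ 15.7139°.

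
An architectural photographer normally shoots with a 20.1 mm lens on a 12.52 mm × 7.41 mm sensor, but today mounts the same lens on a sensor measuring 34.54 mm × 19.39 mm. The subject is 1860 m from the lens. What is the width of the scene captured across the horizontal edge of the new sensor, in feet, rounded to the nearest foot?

10486 ft

The focal length stays 20.1 mm; the relevant sensor dimension is now w = 34.54 mm. Object distance dₒ = 1860 m = 1.86e+06 mm.
Thin-lens field width W = w·(dₒ − f)/f = 34.54 × (1.86e+06 − 20.1)/20.1 ≈ 3196204.266 mm = 3196204.266/304.8 ft = 10486.2 ft.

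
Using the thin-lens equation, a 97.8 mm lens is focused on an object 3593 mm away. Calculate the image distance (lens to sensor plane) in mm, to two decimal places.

100.54 mm

1/dᵢ = 1/f − 1/dₒ = 1/97.8 − 1/3593 = 0.0099466 mm⁻¹.
dᵢ = 1/0.0099466 ≈ 100.5366 mm.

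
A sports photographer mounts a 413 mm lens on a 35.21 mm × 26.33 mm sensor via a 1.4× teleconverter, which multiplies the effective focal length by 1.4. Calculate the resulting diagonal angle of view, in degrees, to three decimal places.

4.355°

Effective focal length f = 413 × 1.4 = 578.2 mm.
Sensor diagonal = √(35.21² + 26.33²) = √1933.0130 ≈ 43.9660 mm.
α = 2·arctan(43.966 / (2 × 578.2)) = 2·arctan(0.03802) ≈ 4.3546°.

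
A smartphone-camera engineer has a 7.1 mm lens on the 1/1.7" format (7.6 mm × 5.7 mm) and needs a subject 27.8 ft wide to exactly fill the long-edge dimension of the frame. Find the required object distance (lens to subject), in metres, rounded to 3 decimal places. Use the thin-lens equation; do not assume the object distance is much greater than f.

W: 27.8 ft × 304.8 mm/ft = 8473.44 mm.
Magnification m = w/W = dᵢ/dₒ; combined with 1/f = 1/dₒ + 1/dᵢ this gives dₒ = f·(1 + W/w).
dₒ = 7.1 mm × (1 + 8473.44/7.6) = 7.1 × 1115.9263 ≈ 7923.077 mm = 7.92308 m.

7.923 m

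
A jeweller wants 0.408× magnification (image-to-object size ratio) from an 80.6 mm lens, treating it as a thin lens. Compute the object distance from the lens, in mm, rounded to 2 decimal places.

278.15 mm

With m = dᵢ/dₒ and 1/f = 1/dₒ + 1/dᵢ, substituting dᵢ = m·dₒ gives 1/f = (1 + 1/m)/dₒ, hence dₒ = f·(1 + 1/m).
dₒ = 80.6 × (1 + 1/0.408) = 80.6 × 3.45098 ≈ 278.149 mm.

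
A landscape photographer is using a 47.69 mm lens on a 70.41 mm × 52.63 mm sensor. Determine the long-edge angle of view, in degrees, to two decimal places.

72.87°

Angle of view α = 2·arctan(w/2f) with w = 70.41 mm and f = 47.69 mm.
w/2f = 0.73821; arctan(0.73821) ≈ 36.4349°, so α ≈ 72.8699°.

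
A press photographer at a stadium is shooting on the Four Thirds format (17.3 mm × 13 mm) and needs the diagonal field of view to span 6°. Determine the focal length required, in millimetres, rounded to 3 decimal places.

Sensor diagonal = √(17.3² + 13²) = √468.2900 ≈ 21.6400 mm.
From α = 2·arctan(d/2f) we get f = d / (2·tan(α/2)).
With d = 21.6400 mm and α/2 = 3°, tan(α/2) ≈ 0.05241, so f ≈ 21.6400 / 0.10482 ≈ 206.4580 mm.

206.458 mm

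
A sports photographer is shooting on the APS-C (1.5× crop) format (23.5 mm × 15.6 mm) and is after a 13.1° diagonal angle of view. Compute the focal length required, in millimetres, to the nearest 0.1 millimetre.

122.8 mm

Sensor diagonal = √(23.5² + 15.6²) = √795.6100 ≈ 28.2066 mm.
From α = 2·arctan(d/2f) we get f = d / (2·tan(α/2)).
With d = 28.2066 mm and α/2 = 6.55°, tan(α/2) ≈ 0.11482, so f ≈ 28.2066 / 0.22964 ≈ 122.8298 mm.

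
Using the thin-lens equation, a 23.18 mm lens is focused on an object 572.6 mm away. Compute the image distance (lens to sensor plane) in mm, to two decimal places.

24.16 mm

1/dᵢ = 1/f − 1/dₒ = 1/23.18 − 1/572.6 = 0.0413942 mm⁻¹.
dᵢ = 1/0.0413942 ≈ 24.1580 mm.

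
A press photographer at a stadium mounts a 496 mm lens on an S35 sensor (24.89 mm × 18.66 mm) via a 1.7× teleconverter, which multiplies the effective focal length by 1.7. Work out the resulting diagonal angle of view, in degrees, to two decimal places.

2.11°

Effective focal length f = 496 × 1.7 = 843.2 mm.
Sensor diagonal = √(24.89² + 18.66²) = √967.7077 ≈ 31.1080 mm.
α = 2·arctan(31.108 / (2 × 843.2)) = 2·arctan(0.01845) ≈ 2.1136°.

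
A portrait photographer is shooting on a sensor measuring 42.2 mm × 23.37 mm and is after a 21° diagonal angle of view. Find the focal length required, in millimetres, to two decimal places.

Sensor diagonal = √(42.2² + 23.37²) = √2326.9969 ≈ 48.2390 mm.
From α = 2·arctan(d/2f) we get f = d / (2·tan(α/2)).
With d = 48.2390 mm and α/2 = 10.5°, tan(α/2) ≈ 0.18534, so f ≈ 48.2390 / 0.37068 ≈ 130.1371 mm.

130.14 mm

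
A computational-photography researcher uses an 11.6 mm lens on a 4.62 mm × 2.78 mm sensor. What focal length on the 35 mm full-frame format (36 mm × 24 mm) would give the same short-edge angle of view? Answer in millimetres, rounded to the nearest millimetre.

Equal angle of view means equal height/f ratio, so f₂ = f₁ · (height₂/height₁) = 11.6 × 24/2.78.
f₂ = 11.6 × 8.63309 ≈ 100.144 mm.

100 mm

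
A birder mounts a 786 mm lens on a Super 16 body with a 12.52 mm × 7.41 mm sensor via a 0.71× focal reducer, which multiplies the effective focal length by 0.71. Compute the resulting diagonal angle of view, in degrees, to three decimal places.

Effective focal length f = 786 × 0.71 = 558.06 mm.
Sensor diagonal = √(12.52² + 7.41²) = √211.6585 ≈ 14.5485 mm.
α = 2·arctan(14.548 / (2 × 558.06)) = 2·arctan(0.01303) ≈ 1.4936°.

1.494°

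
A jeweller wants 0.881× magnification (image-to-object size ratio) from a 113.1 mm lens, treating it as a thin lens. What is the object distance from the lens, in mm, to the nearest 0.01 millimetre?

241.48 mm

With m = dᵢ/dₒ and 1/f = 1/dₒ + 1/dᵢ, substituting dᵢ = m·dₒ gives 1/f = (1 + 1/m)/dₒ, hence dₒ = f·(1 + 1/m).
dₒ = 113.1 × (1 + 1/0.881) = 113.1 × 2.13507 ≈ 241.477 mm.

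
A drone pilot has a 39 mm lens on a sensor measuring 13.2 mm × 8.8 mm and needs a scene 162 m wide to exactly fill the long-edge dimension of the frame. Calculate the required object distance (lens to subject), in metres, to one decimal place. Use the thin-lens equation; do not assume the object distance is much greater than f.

W: 162 m = 162000 mm.
Magnification m = w/W = dᵢ/dₒ; combined with 1/f = 1/dₒ + 1/dᵢ this gives dₒ = f·(1 + W/w).
dₒ = 39 mm × (1 + 162000/13.2) = 39 × 12273.7273 ≈ 478675.364 mm = 478.675 m.

478.7 m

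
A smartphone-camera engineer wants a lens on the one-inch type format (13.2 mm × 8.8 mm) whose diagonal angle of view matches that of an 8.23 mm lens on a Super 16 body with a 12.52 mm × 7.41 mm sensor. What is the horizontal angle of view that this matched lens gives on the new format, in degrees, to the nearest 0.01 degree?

72.66°

Sensor diagonal = √(12.52² + 7.41²) = √211.6585 ≈ 14.5485 mm.
Sensor diagonal = √(13.2² + 8.8²) = √251.6800 ≈ 15.8644 mm.
Equal diagonal AOV ⇒ f₂ = f₁ · 15.8644/14.5485 = 8.23 × 1.09045 ≈ 8.9744 mm.
Horizontal AOV on the new format = 2·arctan(13.2 / (2 × 8.9744)) = 2·arctan(0.73542) ≈ 72.6633°.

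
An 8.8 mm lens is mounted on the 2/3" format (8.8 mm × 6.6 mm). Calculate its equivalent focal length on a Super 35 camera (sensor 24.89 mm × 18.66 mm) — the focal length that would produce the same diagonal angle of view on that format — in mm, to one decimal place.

24.9 mm

Sensor diagonal = √(8.8² + 6.6²) = √121.0000 ≈ 11.0000 mm.
Sensor diagonal = √(24.89² + 18.66²) = √967.7077 ≈ 31.1080 mm.
Equal angle of view means equal diagonal/f ratio, so f₂ = f₁ · (diagonal₂/diagonal₁) = 8.8 × 31.1080/11.0000.
f₂ = 8.8 × 2.82800 ≈ 24.886 mm.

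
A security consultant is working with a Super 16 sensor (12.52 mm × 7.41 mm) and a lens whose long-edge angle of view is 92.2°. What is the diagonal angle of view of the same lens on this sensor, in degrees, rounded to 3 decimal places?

100.741°

From the long-edge AOV: f = 12.52 / (2·tan(46.1°)) = 12.52 / 2.07831 ≈ 6.0241 mm.
Sensor diagonal = √(12.52² + 7.41²) = √211.6585 ≈ 14.5485 mm.
Diagonal AOV = 2·arctan(14.5485 / (2 × 6.0241)) = 2·arctan(1.20752) ≈ 100.7406°.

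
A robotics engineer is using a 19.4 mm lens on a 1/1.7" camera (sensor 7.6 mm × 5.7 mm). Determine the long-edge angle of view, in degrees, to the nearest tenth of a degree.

22.2°

Angle of view α = 2·arctan(w/2f) with w = 7.6 mm and f = 19.4 mm.
w/2f = 0.19588; arctan(0.19588) ≈ 11.0826°, so α ≈ 22.1651°.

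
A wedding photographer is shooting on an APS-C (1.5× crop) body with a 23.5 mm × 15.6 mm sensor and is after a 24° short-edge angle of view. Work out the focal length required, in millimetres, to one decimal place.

From α = 2·arctan(h/2f) we get f = h / (2·tan(α/2)).
With h = 15.6 mm and α/2 = 12°, tan(α/2) ≈ 0.21256, so f ≈ 15.6 / 0.42511 ≈ 36.6961 mm.

36.7 mm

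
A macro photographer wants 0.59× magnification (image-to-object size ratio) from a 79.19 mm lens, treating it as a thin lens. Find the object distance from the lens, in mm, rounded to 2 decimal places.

With m = dᵢ/dₒ and 1/f = 1/dₒ + 1/dᵢ, substituting dᵢ = m·dₒ gives 1/f = (1 + 1/m)/dₒ, hence dₒ = f·(1 + 1/m).
dₒ = 79.19 × (1 + 1/0.59) = 79.19 × 2.69492 ≈ 213.410 mm.

213.41 mm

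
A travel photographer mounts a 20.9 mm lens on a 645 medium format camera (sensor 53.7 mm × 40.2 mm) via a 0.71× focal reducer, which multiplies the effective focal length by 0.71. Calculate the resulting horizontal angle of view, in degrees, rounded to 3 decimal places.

122.144°

Effective focal length f = 20.9 × 0.71 = 14.839 mm.
α = 2·arctan(53.7 / (2 × 14.839)) = 2·arctan(1.80942) ≈ 122.1444°.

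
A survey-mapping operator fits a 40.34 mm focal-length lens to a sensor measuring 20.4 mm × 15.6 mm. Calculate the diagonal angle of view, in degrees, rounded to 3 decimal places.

35.313°

Sensor diagonal = √(20.4² + 15.6²) = √659.5200 ≈ 25.6811 mm.
Angle of view α = 2·arctan(d/2f) with d = 25.6811 mm and f = 40.34 mm.
d/2f = 0.31831; arctan(0.31831) ≈ 17.6567°, so α ≈ 35.3134°.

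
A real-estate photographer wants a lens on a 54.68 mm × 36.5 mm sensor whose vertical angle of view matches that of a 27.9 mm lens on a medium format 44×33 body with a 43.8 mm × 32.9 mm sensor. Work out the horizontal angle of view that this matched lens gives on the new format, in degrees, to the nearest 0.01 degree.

82.91°

Equal vertical AOV ⇒ f₂ = f₁ · 36.5/32.9 = 27.9 × 1.10942 ≈ 30.9529 mm.
Horizontal AOV on the new format = 2·arctan(54.68 / (2 × 30.9529)) = 2·arctan(0.88328) ≈ 82.9069°.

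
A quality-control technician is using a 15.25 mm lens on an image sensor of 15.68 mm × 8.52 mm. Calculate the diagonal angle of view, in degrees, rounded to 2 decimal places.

Sensor diagonal = √(15.68² + 8.52²) = √318.4528 ≈ 17.8452 mm.
Angle of view α = 2·arctan(d/2f) with d = 17.8452 mm and f = 15.25 mm.
d/2f = 0.58509; arctan(0.58509) ≈ 30.3315°, so α ≈ 60.6630°.

60.66°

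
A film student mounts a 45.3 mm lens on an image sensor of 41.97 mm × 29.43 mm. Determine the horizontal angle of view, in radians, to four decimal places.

0.8676 rad

Angle of view α = 2·arctan(w/2f) with w = 41.97 mm and f = 45.3 mm.
w/2f = 0.46325; arctan(0.46325) ≈ 0.4338 rad, so α ≈ 0.8676 rad.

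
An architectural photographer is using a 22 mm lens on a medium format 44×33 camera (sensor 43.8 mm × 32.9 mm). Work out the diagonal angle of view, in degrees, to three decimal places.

Sensor diagonal = √(43.8² + 32.9²) = √3000.8500 ≈ 54.7800 mm.
Angle of view α = 2·arctan(d/2f) with d = 54.7800 mm and f = 22 mm.
d/2f = 1.24500; arctan(1.24500) ≈ 51.2281°, so α ≈ 102.4563°.

102.456°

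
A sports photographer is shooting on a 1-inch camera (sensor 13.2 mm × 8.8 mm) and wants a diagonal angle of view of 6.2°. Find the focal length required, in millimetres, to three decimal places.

146.464 mm

Sensor diagonal = √(13.2² + 8.8²) = √251.6800 ≈ 15.8644 mm.
From α = 2·arctan(d/2f) we get f = d / (2·tan(α/2)).
With d = 15.8644 mm and α/2 = 3.1°, tan(α/2) ≈ 0.05416, so f ≈ 15.8644 / 0.10832 ≈ 146.4641 mm.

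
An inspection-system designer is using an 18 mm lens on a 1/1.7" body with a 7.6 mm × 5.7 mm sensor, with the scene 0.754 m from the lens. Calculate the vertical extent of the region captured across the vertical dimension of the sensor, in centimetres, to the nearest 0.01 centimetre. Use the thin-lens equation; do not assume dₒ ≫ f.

23.31 cm

dₒ: 0.754 m = 754 mm.
Similar triangles through the lens centre give W/dₒ = h/dᵢ; with 1/f = 1/dₒ + 1/dᵢ this gives W = h·(dₒ − f)/f.
W = 5.7 mm × (754 − 18) / 18 = 5.7 × 40.8889 ≈ 233.067 mm = 23.3067 cm.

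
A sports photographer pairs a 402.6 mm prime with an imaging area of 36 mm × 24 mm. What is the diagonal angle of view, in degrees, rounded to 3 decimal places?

Sensor diagonal = √(36² + 24²) = √1872.0000 ≈ 43.2666 mm.
Angle of view α = 2·arctan(d/2f) with d = 43.2666 mm and f = 402.6 mm.
d/2f = 0.05373; arctan(0.05373) ≈ 3.0758°, so α ≈ 6.1515°.

6.152°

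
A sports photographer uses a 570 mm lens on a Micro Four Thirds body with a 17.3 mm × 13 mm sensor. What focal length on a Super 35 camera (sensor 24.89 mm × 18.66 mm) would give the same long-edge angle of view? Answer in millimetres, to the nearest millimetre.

Equal angle of view means equal width/f ratio, so f₂ = f₁ · (width₂/width₁) = 570 × 24.89/17.3.
f₂ = 570 × 1.43873 ≈ 820.075 mm.

820 mm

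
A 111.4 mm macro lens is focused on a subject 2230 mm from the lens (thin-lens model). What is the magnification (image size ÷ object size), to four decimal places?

0.0526×

Thin lens: 1/f = 1/dₒ + 1/dᵢ → 1/dᵢ = 1/111.4 − 1/2230 = 0.0085282 mm⁻¹, so dᵢ ≈ 117.2576 mm.
Magnification m = dᵢ/dₒ = 117.2576/2230 ≈ 0.05258.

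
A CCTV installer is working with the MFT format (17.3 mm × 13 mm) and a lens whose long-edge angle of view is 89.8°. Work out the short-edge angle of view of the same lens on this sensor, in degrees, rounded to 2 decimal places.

From the long-edge AOV: f = 17.3 / (2·tan(44.9°)) = 17.3 / 1.99303 ≈ 8.6802 mm.
Short-edge AOV = 2·arctan(13 / (2 × 8.6802)) = 2·arctan(0.74883) ≈ 73.6537°.

73.65°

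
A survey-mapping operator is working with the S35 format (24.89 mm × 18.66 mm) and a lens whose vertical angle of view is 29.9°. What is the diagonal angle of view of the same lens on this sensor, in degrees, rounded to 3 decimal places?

47.991°

From the vertical AOV: f = 18.66 / (2·tan(14.95°)) = 18.66 / 0.53403 ≈ 34.9420 mm.
Sensor diagonal = √(24.89² + 18.66²) = √967.7077 ≈ 31.1080 mm.
Diagonal AOV = 2·arctan(31.1080 / (2 × 34.9420)) = 2·arctan(0.44514) ≈ 47.9913°.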